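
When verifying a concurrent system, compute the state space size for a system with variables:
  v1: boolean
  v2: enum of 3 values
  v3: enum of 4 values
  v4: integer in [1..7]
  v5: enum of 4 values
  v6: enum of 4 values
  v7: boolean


State space = product of domain sizes of all variables.
Domain sizes:
  v1 (boolean): 2
  v2 (enum of 3 values): 3
  v3 (enum of 4 values): 4
  v4 (integer in [1..7]): 7
  v5 (enum of 4 values): 4
  v6 (enum of 4 values): 4
  v7 (boolean): 2
Product = 2 * 3 * 4 * 7 * 4 * 4 * 2 = 5376

5376


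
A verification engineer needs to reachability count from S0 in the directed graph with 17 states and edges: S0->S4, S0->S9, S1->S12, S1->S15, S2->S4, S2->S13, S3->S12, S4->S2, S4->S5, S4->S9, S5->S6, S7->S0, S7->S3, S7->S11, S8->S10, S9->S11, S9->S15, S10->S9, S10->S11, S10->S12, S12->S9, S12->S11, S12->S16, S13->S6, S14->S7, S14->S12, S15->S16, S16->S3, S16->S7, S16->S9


BFS from S0:
  layer 0: {S0}
  layer 1: {S4, S9}
  layer 2: {S2, S5, S11, S15}
  layer 3: {S6, S13, S16}
  layer 4: {S3, S7}
  layer 5: {S12}
Reachable set: {S0, S2, S3, S4, S5, S6, S7, S9, S11, S12, S13, S15, S16}
Count = 13

13


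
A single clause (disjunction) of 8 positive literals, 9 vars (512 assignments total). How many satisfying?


Step 1: Total=2^9=512
Step 2: Unsat when all 8 false: 2^1=2
Step 3: Sat=512-2=510

510


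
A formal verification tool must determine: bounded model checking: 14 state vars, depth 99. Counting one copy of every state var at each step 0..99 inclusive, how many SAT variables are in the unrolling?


BMC unrolls to depth k, creating one copy of each state var for steps 0..k.
Step count = 99 + 1 = 100 (steps 0 through 99)
Vars per step = 14
Total = 14 * 100 = 1400

1400


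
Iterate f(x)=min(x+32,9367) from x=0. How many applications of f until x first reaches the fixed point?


Step 1: x=0, cap=9367, increment=32
Step 2: x grows by 32 each step until capped at 9367; fixed point is x=9367
Step 3: iterations = ceil(9367/32) = 293

293


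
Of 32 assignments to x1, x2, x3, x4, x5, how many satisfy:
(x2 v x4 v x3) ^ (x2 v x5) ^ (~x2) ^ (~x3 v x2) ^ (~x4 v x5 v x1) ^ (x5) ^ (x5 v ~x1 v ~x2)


CNF with 7 clauses over 5 vars (32 assignments).
An assignment satisfies CNF iff every clause has >=1 true literal.
Check each row (bits = x1,x2,x3,x4,x5; clause T/F shown):
  row 0 [00000]: clauses=FFTTTFT -> 0
  row 1 [00001]: clauses=FTTTTTT -> 0
  row 2 [00010]: clauses=TFTTFFT -> 0
  row 3 [00011]: clauses=TTTTTTT -> 1
  row 4 [00100]: clauses=TFTFTFT -> 0
  row 5 [00101]: clauses=TTTFTTT -> 0
  row 6 [00110]: clauses=TFTFFFT -> 0
  row 7 [00111]: clauses=TTTFTTT -> 0
  row 8 [01000]: clauses=TTFTTFT -> 0
  row 9 [01001]: clauses=TTFTTTT -> 0
  row 10 [01010]: clauses=TTFTFFT -> 0
  row 11 [01011]: clauses=TTFTTTT -> 0
  row 12 [01100]: clauses=TTFTTFT -> 0
  row 13 [01101]: clauses=TTFTTTT -> 0
  row 14 [01110]: clauses=TTFTFFT -> 0
  row 15 [01111]: clauses=TTFTTTT -> 0
  row 16 [10000]: clauses=FFTTTFT -> 0
  row 17 [10001]: clauses=FTTTTTT -> 0
  row 18 [10010]: clauses=TFTTTFT -> 0
  row 19 [10011]: clauses=TTTTTTT -> 1
  row 20 [10100]: clauses=TFTFTFT -> 0
  row 21 [10101]: clauses=TTTFTTT -> 0
  row 22 [10110]: clauses=TFTFTFT -> 0
  row 23 [10111]: clauses=TTTFTTT -> 0
  row 24 [11000]: clauses=TTFTTFF -> 0
  row 25 [11001]: clauses=TTFTTTT -> 0
  row 26 [11010]: clauses=TTFTTFF -> 0
  row 27 [11011]: clauses=TTFTTTT -> 0
  row 28 [11100]: clauses=TTFTTFF -> 0
  row 29 [11101]: clauses=TTFTTTT -> 0
  row 30 [11110]: clauses=TTFTTFF -> 0
  row 31 [11111]: clauses=TTFTTTT -> 0
Full result column, 8 rows per line (x1,x2 fixed per line; x3,x4,x5 runs 000..111 left to right):
  rows 0-7 [x1,x2=00]: 00010000  (ones: 1)
  rows 8-15 [x1,x2=01]: 00000000  (ones: 0)
  rows 16-23 [x1,x2=10]: 00010000  (ones: 1)
  rows 24-31 [x1,x2=11]: 00000000  (ones: 0)
Satisfying assignments = 1+0+1+0 = 2

2


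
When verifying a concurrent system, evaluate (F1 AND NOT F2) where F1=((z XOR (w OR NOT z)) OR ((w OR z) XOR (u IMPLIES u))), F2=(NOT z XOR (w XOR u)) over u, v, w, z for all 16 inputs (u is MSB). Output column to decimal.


F1 = ((z XOR (w OR NOT z)) OR ((w OR z) XOR (u IMPLIES u)))
F2 = (NOT z XOR (w XOR u))
Counterexample to F1=>F2 is where F1=1 and F2=0.
Evaluate each row (bits = u,v,w,z, MSB first):
  row 0 [0000]: F1=1 F2=1 -> F1&~F2 -> 0
  row 1 [0001]: F1=1 F2=0 -> F1&~F2 -> 1
  row 2 [0010]: F1=1 F2=0 -> F1&~F2 -> 1
  row 3 [0011]: F1=0 F2=1 -> F1&~F2 -> 0
  row 4 [0100]: F1=1 F2=1 -> F1&~F2 -> 0
  row 5 [0101]: F1=1 F2=0 -> F1&~F2 -> 1
  row 6 [0110]: F1=1 F2=0 -> F1&~F2 -> 1
  row 7 [0111]: F1=0 F2=1 -> F1&~F2 -> 0
  row 8 [1000]: F1=1 F2=0 -> F1&~F2 -> 1
  row 9 [1001]: F1=1 F2=1 -> F1&~F2 -> 0
  row 10 [1010]: F1=1 F2=1 -> F1&~F2 -> 0
  row 11 [1011]: F1=0 F2=0 -> F1&~F2 -> 0
  row 12 [1100]: F1=1 F2=0 -> F1&~F2 -> 1
  row 13 [1101]: F1=1 F2=1 -> F1&~F2 -> 0
  row 14 [1110]: F1=1 F2=1 -> F1&~F2 -> 0
  row 15 [1111]: F1=0 F2=0 -> F1&~F2 -> 0
Full result column, 4 rows per line (u,v fixed per line; w,z runs 00..11 left to right):
  rows 0-3 [u,v=00]: 0110  = hex 6
  rows 4-7 [u,v=01]: 0110  = hex 6
  rows 8-11 [u,v=10]: 1000  = hex 8
  rows 12-15 [u,v=11]: 1000  = hex 8
Counterexample vector (row 0 .. row 15) = 0110011010001000
Output column grouped in 4s = 0110 0110 1000 1000 = 0x6688
Convert to decimal digit by digit (value = value*16 + digit):
  6 -> 6
  6*16 + 6 = 102
  102*16 + 8 = 1640
  1640*16 + 8 = 26248
Decimal = 26248

26248


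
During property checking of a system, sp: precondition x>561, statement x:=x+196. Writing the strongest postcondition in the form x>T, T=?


Formula: sp(P, x:=E) = exists old_x. (x = E[old_x/x]) AND P[old_x/x] (old_x is the value of x before the assignment; eliminate old_x by solving x = E[old_x/x] for old_x)
Step 1: Precondition P: x>561, i.e. old_x > 561
Step 2: Assignment gives x = old_x + 196, so old_x = x - 196
Step 3: Substitute into P: x - 196 > 561
Step 4: Simplify: x > 561+196 = 757

757


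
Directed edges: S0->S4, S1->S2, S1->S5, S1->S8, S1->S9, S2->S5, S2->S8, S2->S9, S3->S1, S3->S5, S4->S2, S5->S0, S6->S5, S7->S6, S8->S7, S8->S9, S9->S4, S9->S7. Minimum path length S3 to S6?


BFS layer-by-layer from S3:
  dist 0: {S3}
  dist 1: {S1, S5}
  dist 2: {S0, S2, S8, S9}
  dist 3: {S4, S7}
  dist 4: {S6}
  -> S6 reached at distance 4
Shortest path length = 4

4


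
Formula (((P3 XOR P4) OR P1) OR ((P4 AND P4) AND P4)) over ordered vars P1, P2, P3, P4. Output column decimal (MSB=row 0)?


Formula: (((P3 XOR P4) OR P1) OR ((P4 AND P4) AND P4)) over P1, P2, P3, P4 (16 rows)
Evaluate each row (bits = P1,P2,P3,P4, MSB first):
  row 0 [0000]: (((0 XOR 0) OR 0) OR ((0 AND 0) AND 0)) -> 0
  row 1 [0001]: (((0 XOR 1) OR 0) OR ((1 AND 1) AND 1)) -> 1
  row 2 [0010]: (((1 XOR 0) OR 0) OR ((0 AND 0) AND 0)) -> 1
  row 3 [0011]: (((1 XOR 1) OR 0) OR ((1 AND 1) AND 1)) -> 1
  row 4 [0100]: (((0 XOR 0) OR 0) OR ((0 AND 0) AND 0)) -> 0
  row 5 [0101]: (((0 XOR 1) OR 0) OR ((1 AND 1) AND 1)) -> 1
  row 6 [0110]: (((1 XOR 0) OR 0) OR ((0 AND 0) AND 0)) -> 1
  row 7 [0111]: (((1 XOR 1) OR 0) OR ((1 AND 1) AND 1)) -> 1
  row 8 [1000]: (((0 XOR 0) OR 1) OR ((0 AND 0) AND 0)) -> 1
  row 9 [1001]: (((0 XOR 1) OR 1) OR ((1 AND 1) AND 1)) -> 1
  row 10 [1010]: (((1 XOR 0) OR 1) OR ((0 AND 0) AND 0)) -> 1
  row 11 [1011]: (((1 XOR 1) OR 1) OR ((1 AND 1) AND 1)) -> 1
  row 12 [1100]: (((0 XOR 0) OR 1) OR ((0 AND 0) AND 0)) -> 1
  row 13 [1101]: (((0 XOR 1) OR 1) OR ((1 AND 1) AND 1)) -> 1
  row 14 [1110]: (((1 XOR 0) OR 1) OR ((0 AND 0) AND 0)) -> 1
  row 15 [1111]: (((1 XOR 1) OR 1) OR ((1 AND 1) AND 1)) -> 1
Full result column, 4 rows per line (P1,P2 fixed per line; P3,P4 runs 00..11 left to right):
  rows 0-3 [P1,P2=00]: 0111  = hex 7
  rows 4-7 [P1,P2=01]: 0111  = hex 7
  rows 8-11 [P1,P2=10]: 1111  = hex F
  rows 12-15 [P1,P2=11]: 1111  = hex F
Output column (row 0 .. row 15) = 0111011111111111
Output column grouped in 4s = 0111 0111 1111 1111 = 0x77FF
Convert to decimal digit by digit (value = value*16 + digit):
  7 -> 7
  7*16 + 7 = 119
  119*16 + 15 (F) = 1919
  1919*16 + 15 (F) = 30719
Decimal = 30719

30719


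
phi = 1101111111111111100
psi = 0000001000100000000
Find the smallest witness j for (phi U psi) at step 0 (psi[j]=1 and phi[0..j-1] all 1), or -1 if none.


(phi U psi) at 0: need smallest j with psi[j]=1 and phi[i]=1 for all i in [0,j).
Scan from step 0:
  step 0: phi=1, psi=0 -> continue
  step 1: phi=1, psi=0 -> continue
  step 2: phi=0 -> phi-prefix broken from here
  step 6: psi=1 but phi already failed -> not a witness
  step 10: psi=1 but phi already failed -> not a witness
  end of trace: no witness -> -1
Witness step = -1

-1


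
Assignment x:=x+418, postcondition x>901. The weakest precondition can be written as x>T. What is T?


Formula: wp(x:=E, P) = P[E/x] (substitute E for x in postcondition)
Step 1: Postcondition: x>901
Step 2: Substitute x+418 for x: x+418>901
Step 3: Solve for x: x > 901-418 = 483

483


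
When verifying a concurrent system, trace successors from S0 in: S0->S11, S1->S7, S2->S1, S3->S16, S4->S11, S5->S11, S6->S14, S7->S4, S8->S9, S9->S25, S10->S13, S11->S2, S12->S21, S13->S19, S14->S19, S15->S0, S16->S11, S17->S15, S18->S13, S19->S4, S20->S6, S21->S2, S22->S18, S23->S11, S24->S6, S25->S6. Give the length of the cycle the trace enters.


Trace from S0 until a state repeats:
  S0 -> S11 -> S2 -> S1 -> S7 -> S4 -> S11
S11 first seen at step 1, revisited at step 6.
Cycle length = 6 - 1 = 5

5


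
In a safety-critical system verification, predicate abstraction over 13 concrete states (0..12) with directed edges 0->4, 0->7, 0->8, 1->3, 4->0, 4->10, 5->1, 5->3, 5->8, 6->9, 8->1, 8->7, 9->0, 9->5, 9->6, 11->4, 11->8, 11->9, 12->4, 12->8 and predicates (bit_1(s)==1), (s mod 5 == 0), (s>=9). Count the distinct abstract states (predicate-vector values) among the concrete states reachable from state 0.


BFS from 0:
Concrete reachable: {0, 1, 3, 4, 7, 8, 10}
Abstract via predicates (bit_1(s)==1), (s mod 5 == 0), (s>=9):
  (0,0,0) <- {1, 4, 8}
  (0,1,0) <- {0}
  (1,0,0) <- {3, 7}
  (1,1,1) <- {10}
Distinct abstract states = 4

4


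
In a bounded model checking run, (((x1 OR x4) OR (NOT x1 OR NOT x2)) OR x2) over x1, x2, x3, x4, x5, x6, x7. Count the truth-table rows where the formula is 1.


Formula: (((x1 OR x4) OR (NOT x1 OR NOT x2)) OR x2) over 7 vars (128 rows)
Evaluate each row (x1, x2, x3, x4, x5, x6, x7 as bits, MSB first):
  row 0 [0000000]: (((0 OR 0) OR (NOT 0 OR NOT 0)) OR 0) -> 1
  row 1 [0000001]: (((0 OR 0) OR (NOT 0 OR NOT 0)) OR 0) -> 1
  row 2 [0000010]: (((0 OR 0) OR (NOT 0 OR NOT 0)) OR 0) -> 1
  row 3 [0000011]: (((0 OR 0) OR (NOT 0 OR NOT 0)) OR 0) -> 1
  row 4 [0000100]: (((0 OR 0) OR (NOT 0 OR NOT 0)) OR 0) -> 1
  (every remaining row is evaluated the same way; all 128 results are listed next)
Full result column, 8 rows per line (x1,x2,x3,x4 fixed per line; x5,x6,x7 runs 000..111 left to right):
  rows 0-7 [x1,x2,x3,x4=0000]: 11111111  (ones: 8)
  rows 8-15 [x1,x2,x3,x4=0001]: 11111111  (ones: 8)
  rows 16-23 [x1,x2,x3,x4=0010]: 11111111  (ones: 8)
  rows 24-31 [x1,x2,x3,x4=0011]: 11111111  (ones: 8)
  rows 32-39 [x1,x2,x3,x4=0100]: 11111111  (ones: 8)
  rows 40-47 [x1,x2,x3,x4=0101]: 11111111  (ones: 8)
  rows 48-55 [x1,x2,x3,x4=0110]: 11111111  (ones: 8)
  rows 56-63 [x1,x2,x3,x4=0111]: 11111111  (ones: 8)
  rows 64-71 [x1,x2,x3,x4=1000]: 11111111  (ones: 8)
  rows 72-79 [x1,x2,x3,x4=1001]: 11111111  (ones: 8)
  rows 80-87 [x1,x2,x3,x4=1010]: 11111111  (ones: 8)
  rows 88-95 [x1,x2,x3,x4=1011]: 11111111  (ones: 8)
  rows 96-103 [x1,x2,x3,x4=1100]: 11111111  (ones: 8)
  rows 104-111 [x1,x2,x3,x4=1101]: 11111111  (ones: 8)
  rows 112-119 [x1,x2,x3,x4=1110]: 11111111  (ones: 8)
  rows 120-127 [x1,x2,x3,x4=1111]: 11111111  (ones: 8)
Count of 1-rows = 8+8+8+8+8+8+8+8+8+8+8+8+8+8+8+8 = 128

128


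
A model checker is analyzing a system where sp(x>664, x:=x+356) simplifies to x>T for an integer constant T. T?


Formula: sp(P, x:=E) = exists old_x. (x = E[old_x/x]) AND P[old_x/x] (old_x is the value of x before the assignment; eliminate old_x by solving x = E[old_x/x] for old_x)
Step 1: Precondition P: x>664, i.e. old_x > 664
Step 2: Assignment gives x = old_x + 356, so old_x = x - 356
Step 3: Substitute into P: x - 356 > 664
Step 4: Simplify: x > 664+356 = 1020

1020


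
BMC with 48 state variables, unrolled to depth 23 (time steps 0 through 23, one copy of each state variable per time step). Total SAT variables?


BMC unrolls to depth k, creating one copy of each state var for steps 0..k.
Step count = 23 + 1 = 24 (steps 0 through 23)
Vars per step = 48
Total = 48 * 24 = 1152

1152


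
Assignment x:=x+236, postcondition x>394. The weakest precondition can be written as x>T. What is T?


Formula: wp(x:=E, P) = P[E/x] (substitute E for x in postcondition)
Step 1: Postcondition: x>394
Step 2: Substitute x+236 for x: x+236>394
Step 3: Solve for x: x > 394-236 = 158

158


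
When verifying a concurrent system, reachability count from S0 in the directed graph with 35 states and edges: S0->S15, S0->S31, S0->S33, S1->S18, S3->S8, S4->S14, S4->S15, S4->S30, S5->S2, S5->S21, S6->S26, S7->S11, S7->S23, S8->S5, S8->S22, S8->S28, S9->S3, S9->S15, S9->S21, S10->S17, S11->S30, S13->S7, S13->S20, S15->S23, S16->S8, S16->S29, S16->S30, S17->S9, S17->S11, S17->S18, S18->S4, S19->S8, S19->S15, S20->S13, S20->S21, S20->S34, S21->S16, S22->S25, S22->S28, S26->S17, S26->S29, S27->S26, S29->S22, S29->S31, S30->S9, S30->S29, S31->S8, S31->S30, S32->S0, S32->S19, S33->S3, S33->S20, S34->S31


BFS from S0:
  layer 0: {S0}
  layer 1: {S15, S31, S33}
  layer 2: {S3, S8, S20, S23, S30}
  layer 3: {S5, S9, S13, S21, S22, S28, S29, S34}
  layer 4: {S2, S7, S16, S25}
  layer 5: {S11}
Reachable set: {S0, S2, S3, S5, S7, S8, S9, S11, S13, S15, S16, S20, S21, S22, S23, S25, S28, S29, S30, S31, S33, S34}
Count = 22

22


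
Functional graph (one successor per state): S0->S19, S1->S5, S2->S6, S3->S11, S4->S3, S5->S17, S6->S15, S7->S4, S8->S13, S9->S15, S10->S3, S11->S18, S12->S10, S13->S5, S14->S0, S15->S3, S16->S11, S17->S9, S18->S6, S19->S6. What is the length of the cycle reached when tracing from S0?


Trace from S0 until a state repeats:
  S0 -> S19 -> S6 -> S15 -> S3 -> S11 -> S18 -> S6
S6 first seen at step 2, revisited at step 7.
Cycle length = 7 - 2 = 5

5


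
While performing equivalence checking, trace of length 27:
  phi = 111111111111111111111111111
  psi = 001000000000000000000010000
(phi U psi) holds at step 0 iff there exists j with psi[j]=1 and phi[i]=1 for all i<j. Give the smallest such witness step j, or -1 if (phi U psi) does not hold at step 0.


(phi U psi) at 0: need smallest j with psi[j]=1 and phi[i]=1 for all i in [0,j).
Scan from step 0:
  step 0: phi=1, psi=0 -> continue
  step 1: phi=1, psi=0 -> continue
  step 2: psi=1 and phi held for [0,2) -> witness found
Witness step = 2

2


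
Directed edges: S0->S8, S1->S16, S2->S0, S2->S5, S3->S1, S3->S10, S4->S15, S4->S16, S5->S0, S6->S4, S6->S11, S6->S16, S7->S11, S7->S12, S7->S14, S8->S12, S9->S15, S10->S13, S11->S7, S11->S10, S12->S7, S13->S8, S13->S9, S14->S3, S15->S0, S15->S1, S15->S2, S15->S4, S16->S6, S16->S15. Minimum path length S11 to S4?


BFS layer-by-layer from S11:
  dist 0: {S11}
  dist 1: {S7, S10}
  dist 2: {S12, S13, S14}
  dist 3: {S3, S8, S9}
  dist 4: {S1, S15}
  dist 5: {S0, S2, S4, S16}
  -> S4 reached at distance 5
Shortest path length = 5

5


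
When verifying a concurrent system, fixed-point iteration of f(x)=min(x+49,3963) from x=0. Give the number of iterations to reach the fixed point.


Step 1: x=0, cap=3963, increment=49
Step 2: x grows by 49 each step until capped at 3963; fixed point is x=3963
Step 3: iterations = ceil(3963/49) = 81

81


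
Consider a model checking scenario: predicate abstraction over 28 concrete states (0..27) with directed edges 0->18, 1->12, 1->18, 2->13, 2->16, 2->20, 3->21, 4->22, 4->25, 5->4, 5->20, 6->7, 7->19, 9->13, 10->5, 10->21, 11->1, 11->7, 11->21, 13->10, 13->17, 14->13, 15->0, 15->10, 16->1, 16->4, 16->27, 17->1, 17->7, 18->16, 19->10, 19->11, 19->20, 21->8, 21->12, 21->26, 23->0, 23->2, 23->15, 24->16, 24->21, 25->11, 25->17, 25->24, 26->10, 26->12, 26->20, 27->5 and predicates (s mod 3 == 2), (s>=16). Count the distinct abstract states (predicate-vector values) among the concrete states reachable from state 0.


BFS from 0:
Concrete reachable: {0, 1, 4, 5, 7, 8, 10, 11, 12, 16, 17, 18, 19, 20, 21, 22, 24, 25, 26, 27}
Abstract via predicates (s mod 3 == 2), (s>=16):
  (0,0) <- {0, 1, 4, 7, 10, 12}
  (0,1) <- {16, 18, 19, 21, 22, 24, 25, 27}
  (1,0) <- {5, 8, 11}
  (1,1) <- {17, 20, 26}
Distinct abstract states = 4

4


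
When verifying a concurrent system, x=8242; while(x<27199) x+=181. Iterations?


Step 1: x goes from 8242 toward 27199 by 181; the body runs while x<27199, so iterations = ceil((bound-start)/step)
Step 2: Distance=18957
Step 3: ceil(18957/181)=105

105


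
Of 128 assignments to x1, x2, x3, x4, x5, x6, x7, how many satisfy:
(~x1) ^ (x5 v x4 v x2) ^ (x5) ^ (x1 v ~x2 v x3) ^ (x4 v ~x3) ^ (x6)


CNF with 6 clauses over 7 vars (128 assignments).
An assignment satisfies CNF iff every clause has >=1 true literal.
Check each row (bits = x1,x2,x3,x4,x5,x6,x7; clause T/F shown):
  row 0 [0000000]: clauses=TFFTTF -> 0
  row 1 [0000001]: clauses=TFFTTF -> 0
  row 2 [0000010]: clauses=TFFTTT -> 0
  row 3 [0000011]: clauses=TFFTTT -> 0
  row 4 [0000100]: clauses=TTTTTF -> 0
  (every remaining row is evaluated the same way; all 128 results are listed next)
Full result column, 8 rows per line (x1,x2,x3,x4 fixed per line; x5,x6,x7 runs 000..111 left to right):
  rows 0-7 [x1,x2,x3,x4=0000]: 00000011  (ones: 2)
  rows 8-15 [x1,x2,x3,x4=0001]: 00000011  (ones: 2)
  rows 16-23 [x1,x2,x3,x4=0010]: 00000000  (ones: 0)
  rows 24-31 [x1,x2,x3,x4=0011]: 00000011  (ones: 2)
  rows 32-39 [x1,x2,x3,x4=0100]: 00000000  (ones: 0)
  rows 40-47 [x1,x2,x3,x4=0101]: 00000000  (ones: 0)
  rows 48-55 [x1,x2,x3,x4=0110]: 00000000  (ones: 0)
  rows 56-63 [x1,x2,x3,x4=0111]: 00000011  (ones: 2)
  rows 64-71 [x1,x2,x3,x4=1000]: 00000000  (ones: 0)
  rows 72-79 [x1,x2,x3,x4=1001]: 00000000  (ones: 0)
  rows 80-87 [x1,x2,x3,x4=1010]: 00000000  (ones: 0)
  rows 88-95 [x1,x2,x3,x4=1011]: 00000000  (ones: 0)
  rows 96-103 [x1,x2,x3,x4=1100]: 00000000  (ones: 0)
  rows 104-111 [x1,x2,x3,x4=1101]: 00000000  (ones: 0)
  rows 112-119 [x1,x2,x3,x4=1110]: 00000000  (ones: 0)
  rows 120-127 [x1,x2,x3,x4=1111]: 00000000  (ones: 0)
Satisfying assignments = 2+2+0+2+0+0+0+2+0+0+0+0+0+0+0+0 = 8

8


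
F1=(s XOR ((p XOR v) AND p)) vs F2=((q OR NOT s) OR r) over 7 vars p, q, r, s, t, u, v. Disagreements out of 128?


F1 = (s XOR ((p XOR v) AND p))
F2 = ((q OR NOT s) OR r)
Evaluate both on each of 128 rows (bits = p,q,r,s,t,u,v):
  row 0 [0000000]: F1=0 F2=1 (differ) -> 1
  row 1 [0000001]: F1=0 F2=1 (differ) -> 1
  row 2 [0000010]: F1=0 F2=1 (differ) -> 1
  row 3 [0000011]: F1=0 F2=1 (differ) -> 1
  row 4 [0000100]: F1=0 F2=1 (differ) -> 1
  (every remaining row is evaluated the same way; all 128 results are listed next)
Full result column, 8 rows per line (p,q,r,s fixed per line; t,u,v runs 000..111 left to right):
  rows 0-7 [p,q,r,s=0000]: 11111111  (ones: 8)
  rows 8-15 [p,q,r,s=0001]: 11111111  (ones: 8)
  rows 16-23 [p,q,r,s=0010]: 11111111  (ones: 8)
  rows 24-31 [p,q,r,s=0011]: 00000000  (ones: 0)
  rows 32-39 [p,q,r,s=0100]: 11111111  (ones: 8)
  rows 40-47 [p,q,r,s=0101]: 00000000  (ones: 0)
  rows 48-55 [p,q,r,s=0110]: 11111111  (ones: 8)
  rows 56-63 [p,q,r,s=0111]: 00000000  (ones: 0)
  rows 64-71 [p,q,r,s=1000]: 01010101  (ones: 4)
  rows 72-79 [p,q,r,s=1001]: 01010101  (ones: 4)
  rows 80-87 [p,q,r,s=1010]: 01010101  (ones: 4)
  rows 88-95 [p,q,r,s=1011]: 10101010  (ones: 4)
  rows 96-103 [p,q,r,s=1100]: 01010101  (ones: 4)
  rows 104-111 [p,q,r,s=1101]: 10101010  (ones: 4)
  rows 112-119 [p,q,r,s=1110]: 01010101  (ones: 4)
  rows 120-127 [p,q,r,s=1111]: 10101010  (ones: 4)
Disagreements = 8+8+8+0+8+0+8+0+4+4+4+4+4+4+4+4 = 72

72


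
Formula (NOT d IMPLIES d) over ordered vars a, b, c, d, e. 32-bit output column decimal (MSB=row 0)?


Formula: (NOT d IMPLIES d) over a, b, c, d, e (32 rows)
Evaluate each row (bits = a,b,c,d,e, MSB first):
  row 0 [00000]: (NOT 0 IMPLIES 0) -> 0
  row 1 [00001]: (NOT 0 IMPLIES 0) -> 0
  row 2 [00010]: (NOT 1 IMPLIES 1) -> 1
  row 3 [00011]: (NOT 1 IMPLIES 1) -> 1
  row 4 [00100]: (NOT 0 IMPLIES 0) -> 0
  row 5 [00101]: (NOT 0 IMPLIES 0) -> 0
  row 6 [00110]: (NOT 1 IMPLIES 1) -> 1
  row 7 [00111]: (NOT 1 IMPLIES 1) -> 1
  row 8 [01000]: (NOT 0 IMPLIES 0) -> 0
  row 9 [01001]: (NOT 0 IMPLIES 0) -> 0
  row 10 [01010]: (NOT 1 IMPLIES 1) -> 1
  row 11 [01011]: (NOT 1 IMPLIES 1) -> 1
  row 12 [01100]: (NOT 0 IMPLIES 0) -> 0
  row 13 [01101]: (NOT 0 IMPLIES 0) -> 0
  row 14 [01110]: (NOT 1 IMPLIES 1) -> 1
  row 15 [01111]: (NOT 1 IMPLIES 1) -> 1
  row 16 [10000]: (NOT 0 IMPLIES 0) -> 0
  row 17 [10001]: (NOT 0 IMPLIES 0) -> 0
  row 18 [10010]: (NOT 1 IMPLIES 1) -> 1
  row 19 [10011]: (NOT 1 IMPLIES 1) -> 1
  row 20 [10100]: (NOT 0 IMPLIES 0) -> 0
  row 21 [10101]: (NOT 0 IMPLIES 0) -> 0
  row 22 [10110]: (NOT 1 IMPLIES 1) -> 1
  row 23 [10111]: (NOT 1 IMPLIES 1) -> 1
  row 24 [11000]: (NOT 0 IMPLIES 0) -> 0
  row 25 [11001]: (NOT 0 IMPLIES 0) -> 0
  row 26 [11010]: (NOT 1 IMPLIES 1) -> 1
  row 27 [11011]: (NOT 1 IMPLIES 1) -> 1
  row 28 [11100]: (NOT 0 IMPLIES 0) -> 0
  row 29 [11101]: (NOT 0 IMPLIES 0) -> 0
  row 30 [11110]: (NOT 1 IMPLIES 1) -> 1
  row 31 [11111]: (NOT 1 IMPLIES 1) -> 1
Full result column, 4 rows per line (a,b,c fixed per line; d,e runs 00..11 left to right):
  rows 0-3 [a,b,c=000]: 0011  = hex 3
  rows 4-7 [a,b,c=001]: 0011  = hex 3
  rows 8-11 [a,b,c=010]: 0011  = hex 3
  rows 12-15 [a,b,c=011]: 0011  = hex 3
  rows 16-19 [a,b,c=100]: 0011  = hex 3
  rows 20-23 [a,b,c=101]: 0011  = hex 3
  rows 24-27 [a,b,c=110]: 0011  = hex 3
  rows 28-31 [a,b,c=111]: 0011  = hex 3
Output column (row 0 .. row 31) = 00110011001100110011001100110011
Output column grouped in 4s = 0011 0011 0011 0011 0011 0011 0011 0011 = 0x33333333
Convert to decimal digit by digit (value = value*16 + digit):
  3 -> 3
  3*16 + 3 = 51
  51*16 + 3 = 819
  819*16 + 3 = 13107
  13107*16 + 3 = 209715
  209715*16 + 3 = 3355443
  3355443*16 + 3 = 53687091
  53687091*16 + 3 = 858993459
Decimal = 858993459

858993459


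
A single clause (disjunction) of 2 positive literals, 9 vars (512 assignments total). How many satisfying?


Step 1: Total=2^9=512
Step 2: Unsat when all 2 false: 2^7=128
Step 3: Sat=512-128=384

384


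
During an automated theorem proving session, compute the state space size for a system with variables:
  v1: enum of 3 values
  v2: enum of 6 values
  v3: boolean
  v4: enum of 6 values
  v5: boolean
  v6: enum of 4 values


State space = product of domain sizes of all variables.
Domain sizes:
  v1 (enum of 3 values): 3
  v2 (enum of 6 values): 6
  v3 (boolean): 2
  v4 (enum of 6 values): 6
  v5 (boolean): 2
  v6 (enum of 4 values): 4
Product = 3 * 6 * 2 * 6 * 2 * 4 = 1728

1728


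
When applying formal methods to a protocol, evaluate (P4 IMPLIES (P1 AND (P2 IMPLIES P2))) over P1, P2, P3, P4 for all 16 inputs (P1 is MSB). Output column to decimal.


Formula: (P4 IMPLIES (P1 AND (P2 IMPLIES P2))) over P1, P2, P3, P4 (16 rows)
Evaluate each row (bits = P1,P2,P3,P4, MSB first):
  row 0 [0000]: (0 IMPLIES (0 AND (0 IMPLIES 0))) -> 1
  row 1 [0001]: (1 IMPLIES (0 AND (0 IMPLIES 0))) -> 0
  row 2 [0010]: (0 IMPLIES (0 AND (0 IMPLIES 0))) -> 1
  row 3 [0011]: (1 IMPLIES (0 AND (0 IMPLIES 0))) -> 0
  row 4 [0100]: (0 IMPLIES (0 AND (1 IMPLIES 1))) -> 1
  row 5 [0101]: (1 IMPLIES (0 AND (1 IMPLIES 1))) -> 0
  row 6 [0110]: (0 IMPLIES (0 AND (1 IMPLIES 1))) -> 1
  row 7 [0111]: (1 IMPLIES (0 AND (1 IMPLIES 1))) -> 0
  row 8 [1000]: (0 IMPLIES (1 AND (0 IMPLIES 0))) -> 1
  row 9 [1001]: (1 IMPLIES (1 AND (0 IMPLIES 0))) -> 1
  row 10 [1010]: (0 IMPLIES (1 AND (0 IMPLIES 0))) -> 1
  row 11 [1011]: (1 IMPLIES (1 AND (0 IMPLIES 0))) -> 1
  row 12 [1100]: (0 IMPLIES (1 AND (1 IMPLIES 1))) -> 1
  row 13 [1101]: (1 IMPLIES (1 AND (1 IMPLIES 1))) -> 1
  row 14 [1110]: (0 IMPLIES (1 AND (1 IMPLIES 1))) -> 1
  row 15 [1111]: (1 IMPLIES (1 AND (1 IMPLIES 1))) -> 1
Full result column, 4 rows per line (P1,P2 fixed per line; P3,P4 runs 00..11 left to right):
  rows 0-3 [P1,P2=00]: 1010  = hex A
  rows 4-7 [P1,P2=01]: 1010  = hex A
  rows 8-11 [P1,P2=10]: 1111  = hex F
  rows 12-15 [P1,P2=11]: 1111  = hex F
Output column (row 0 .. row 15) = 1010101011111111
Output column grouped in 4s = 1010 1010 1111 1111 = 0xAAFF
Convert to decimal digit by digit (value = value*16 + digit):
  A -> 10
  10*16 + 10 (A) = 170
  170*16 + 15 (F) = 2735
  2735*16 + 15 (F) = 43775
Decimal = 43775

43775


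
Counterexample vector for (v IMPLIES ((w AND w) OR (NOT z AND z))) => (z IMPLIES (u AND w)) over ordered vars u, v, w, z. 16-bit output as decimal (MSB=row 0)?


F1 = (v IMPLIES ((w AND w) OR (NOT z AND z)))
F2 = (z IMPLIES (u AND w))
Counterexample to F1=>F2 is where F1=1 and F2=0.
Evaluate each row (bits = u,v,w,z, MSB first):
  row 0 [0000]: F1=1 F2=1 -> F1&~F2 -> 0
  row 1 [0001]: F1=1 F2=0 -> F1&~F2 -> 1
  row 2 [0010]: F1=1 F2=1 -> F1&~F2 -> 0
  row 3 [0011]: F1=1 F2=0 -> F1&~F2 -> 1
  row 4 [0100]: F1=0 F2=1 -> F1&~F2 -> 0
  row 5 [0101]: F1=0 F2=0 -> F1&~F2 -> 0
  row 6 [0110]: F1=1 F2=1 -> F1&~F2 -> 0
  row 7 [0111]: F1=1 F2=0 -> F1&~F2 -> 1
  row 8 [1000]: F1=1 F2=1 -> F1&~F2 -> 0
  row 9 [1001]: F1=1 F2=0 -> F1&~F2 -> 1
  row 10 [1010]: F1=1 F2=1 -> F1&~F2 -> 0
  row 11 [1011]: F1=1 F2=1 -> F1&~F2 -> 0
  row 12 [1100]: F1=0 F2=1 -> F1&~F2 -> 0
  row 13 [1101]: F1=0 F2=0 -> F1&~F2 -> 0
  row 14 [1110]: F1=1 F2=1 -> F1&~F2 -> 0
  row 15 [1111]: F1=1 F2=1 -> F1&~F2 -> 0
Full result column, 4 rows per line (u,v fixed per line; w,z runs 00..11 left to right):
  rows 0-3 [u,v=00]: 0101  = hex 5
  rows 4-7 [u,v=01]: 0001  = hex 1
  rows 8-11 [u,v=10]: 0100  = hex 4
  rows 12-15 [u,v=11]: 0000  = hex 0
Counterexample vector (row 0 .. row 15) = 0101000101000000
Output column grouped in 4s = 0101 0001 0100 0000 = 0x5140
Convert to decimal digit by digit (value = value*16 + digit):
  5 -> 5
  5*16 + 1 = 81
  81*16 + 4 = 1300
  1300*16 + 0 = 20800
Decimal = 20800

20800


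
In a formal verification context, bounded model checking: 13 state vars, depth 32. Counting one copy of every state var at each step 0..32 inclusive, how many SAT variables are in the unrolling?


BMC unrolls to depth k, creating one copy of each state var for steps 0..k.
Step count = 32 + 1 = 33 (steps 0 through 32)
Vars per step = 13
Total = 13 * 33 = 429

429


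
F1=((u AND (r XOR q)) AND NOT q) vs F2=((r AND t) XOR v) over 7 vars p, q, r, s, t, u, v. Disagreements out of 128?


F1 = ((u AND (r XOR q)) AND NOT q)
F2 = ((r AND t) XOR v)
Evaluate both on each of 128 rows (bits = p,q,r,s,t,u,v):
  row 0 [0000000]: F1=0 F2=0 -> 0
  row 1 [0000001]: F1=0 F2=1 (differ) -> 1
  row 2 [0000010]: F1=0 F2=0 -> 0
  row 3 [0000011]: F1=0 F2=1 (differ) -> 1
  row 4 [0000100]: F1=0 F2=0 -> 0
  (every remaining row is evaluated the same way; all 128 results are listed next)
Full result column, 8 rows per line (p,q,r,s fixed per line; t,u,v runs 000..111 left to right):
  rows 0-7 [p,q,r,s=0000]: 01010101  (ones: 4)
  rows 8-15 [p,q,r,s=0001]: 01010101  (ones: 4)
  rows 16-23 [p,q,r,s=0010]: 01101001  (ones: 4)
  rows 24-31 [p,q,r,s=0011]: 01101001  (ones: 4)
  rows 32-39 [p,q,r,s=0100]: 01010101  (ones: 4)
  rows 40-47 [p,q,r,s=0101]: 01010101  (ones: 4)
  rows 48-55 [p,q,r,s=0110]: 01011010  (ones: 4)
  rows 56-63 [p,q,r,s=0111]: 01011010  (ones: 4)
  rows 64-71 [p,q,r,s=1000]: 01010101  (ones: 4)
  rows 72-79 [p,q,r,s=1001]: 01010101  (ones: 4)
  rows 80-87 [p,q,r,s=1010]: 01101001  (ones: 4)
  rows 88-95 [p,q,r,s=1011]: 01101001  (ones: 4)
  rows 96-103 [p,q,r,s=1100]: 01010101  (ones: 4)
  rows 104-111 [p,q,r,s=1101]: 01010101  (ones: 4)
  rows 112-119 [p,q,r,s=1110]: 01011010  (ones: 4)
  rows 120-127 [p,q,r,s=1111]: 01011010  (ones: 4)
Disagreements = 4+4+4+4+4+4+4+4+4+4+4+4+4+4+4+4 = 64

64


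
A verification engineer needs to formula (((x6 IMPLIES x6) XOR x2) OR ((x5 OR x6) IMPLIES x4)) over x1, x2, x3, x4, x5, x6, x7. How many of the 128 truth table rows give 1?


Formula: (((x6 IMPLIES x6) XOR x2) OR ((x5 OR x6) IMPLIES x4)) over 7 vars (128 rows)
Evaluate each row (x1, x2, x3, x4, x5, x6, x7 as bits, MSB first):
  row 0 [0000000]: (((0 IMPLIES 0) XOR 0) OR ((0 OR 0) IMPLIES 0)) -> 1
  row 1 [0000001]: (((0 IMPLIES 0) XOR 0) OR ((0 OR 0) IMPLIES 0)) -> 1
  row 2 [0000010]: (((1 IMPLIES 1) XOR 0) OR ((0 OR 1) IMPLIES 0)) -> 1
  row 3 [0000011]: (((1 IMPLIES 1) XOR 0) OR ((0 OR 1) IMPLIES 0)) -> 1
  row 4 [0000100]: (((0 IMPLIES 0) XOR 0) OR ((1 OR 0) IMPLIES 0)) -> 1
  (every remaining row is evaluated the same way; all 128 results are listed next)
Full result column, 8 rows per line (x1,x2,x3,x4 fixed per line; x5,x6,x7 runs 000..111 left to right):
  rows 0-7 [x1,x2,x3,x4=0000]: 11111111  (ones: 8)
  rows 8-15 [x1,x2,x3,x4=0001]: 11111111  (ones: 8)
  rows 16-23 [x1,x2,x3,x4=0010]: 11111111  (ones: 8)
  rows 24-31 [x1,x2,x3,x4=0011]: 11111111  (ones: 8)
  rows 32-39 [x1,x2,x3,x4=0100]: 11000000  (ones: 2)
  rows 40-47 [x1,x2,x3,x4=0101]: 11111111  (ones: 8)
  rows 48-55 [x1,x2,x3,x4=0110]: 11000000  (ones: 2)
  rows 56-63 [x1,x2,x3,x4=0111]: 11111111  (ones: 8)
  rows 64-71 [x1,x2,x3,x4=1000]: 11111111  (ones: 8)
  rows 72-79 [x1,x2,x3,x4=1001]: 11111111  (ones: 8)
  rows 80-87 [x1,x2,x3,x4=1010]: 11111111  (ones: 8)
  rows 88-95 [x1,x2,x3,x4=1011]: 11111111  (ones: 8)
  rows 96-103 [x1,x2,x3,x4=1100]: 11000000  (ones: 2)
  rows 104-111 [x1,x2,x3,x4=1101]: 11111111  (ones: 8)
  rows 112-119 [x1,x2,x3,x4=1110]: 11000000  (ones: 2)
  rows 120-127 [x1,x2,x3,x4=1111]: 11111111  (ones: 8)
Count of 1-rows = 8+8+8+8+2+8+2+8+8+8+8+8+2+8+2+8 = 104

104


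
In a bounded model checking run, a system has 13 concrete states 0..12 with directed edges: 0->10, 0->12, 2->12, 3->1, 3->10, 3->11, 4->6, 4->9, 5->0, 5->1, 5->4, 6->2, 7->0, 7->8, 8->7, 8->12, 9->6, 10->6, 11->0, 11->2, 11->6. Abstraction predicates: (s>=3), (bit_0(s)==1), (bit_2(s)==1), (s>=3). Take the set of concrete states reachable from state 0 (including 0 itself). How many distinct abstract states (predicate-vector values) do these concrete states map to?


BFS from 0:
Concrete reachable: {0, 2, 6, 10, 12}
Abstract via predicates (s>=3), (bit_0(s)==1), (bit_2(s)==1), (s>=3):
  (0,0,0,0) <- {0, 2}
  (1,0,0,1) <- {10}
  (1,0,1,1) <- {6, 12}
Distinct abstract states = 3

3


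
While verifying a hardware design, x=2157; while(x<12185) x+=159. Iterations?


Step 1: x goes from 2157 toward 12185 by 159; the body runs while x<12185, so iterations = ceil((bound-start)/step)
Step 2: Distance=10028
Step 3: ceil(10028/159)=64

64


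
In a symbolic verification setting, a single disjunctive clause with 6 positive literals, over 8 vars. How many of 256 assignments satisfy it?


Step 1: Total=2^8=256
Step 2: Unsat when all 6 false: 2^2=4
Step 3: Sat=256-4=252

252


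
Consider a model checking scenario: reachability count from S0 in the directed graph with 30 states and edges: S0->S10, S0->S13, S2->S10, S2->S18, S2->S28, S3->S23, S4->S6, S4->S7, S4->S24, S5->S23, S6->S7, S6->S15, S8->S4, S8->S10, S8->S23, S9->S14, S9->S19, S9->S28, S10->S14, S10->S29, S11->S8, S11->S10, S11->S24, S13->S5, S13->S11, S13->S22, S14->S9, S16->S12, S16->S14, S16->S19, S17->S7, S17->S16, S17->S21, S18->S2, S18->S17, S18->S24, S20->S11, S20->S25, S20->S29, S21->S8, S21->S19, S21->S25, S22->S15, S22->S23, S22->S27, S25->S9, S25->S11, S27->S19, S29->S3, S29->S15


BFS from S0:
  layer 0: {S0}
  layer 1: {S10, S13}
  layer 2: {S5, S11, S14, S22, S29}
  layer 3: {S3, S8, S9, S15, S23, S24, S27}
  layer 4: {S4, S19, S28}
  layer 5: {S6, S7}
Reachable set: {S0, S3, S4, S5, S6, S7, S8, S9, S10, S11, S13, S14, S15, S19, S22, S23, S24, S27, S28, S29}
Count = 20

20


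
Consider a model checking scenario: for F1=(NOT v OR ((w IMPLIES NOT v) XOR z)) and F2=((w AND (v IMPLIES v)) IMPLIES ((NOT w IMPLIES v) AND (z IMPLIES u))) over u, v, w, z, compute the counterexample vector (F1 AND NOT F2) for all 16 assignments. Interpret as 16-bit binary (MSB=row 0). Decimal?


F1 = (NOT v OR ((w IMPLIES NOT v) XOR z))
F2 = ((w AND (v IMPLIES v)) IMPLIES ((NOT w IMPLIES v) AND (z IMPLIES u)))
Counterexample to F1=>F2 is where F1=1 and F2=0.
Evaluate each row (bits = u,v,w,z, MSB first):
  row 0 [0000]: F1=1 F2=1 -> F1&~F2 -> 0
  row 1 [0001]: F1=1 F2=1 -> F1&~F2 -> 0
  row 2 [0010]: F1=1 F2=1 -> F1&~F2 -> 0
  row 3 [0011]: F1=1 F2=0 -> F1&~F2 -> 1
  row 4 [0100]: F1=1 F2=1 -> F1&~F2 -> 0
  row 5 [0101]: F1=0 F2=1 -> F1&~F2 -> 0
  row 6 [0110]: F1=0 F2=1 -> F1&~F2 -> 0
  row 7 [0111]: F1=1 F2=0 -> F1&~F2 -> 1
  row 8 [1000]: F1=1 F2=1 -> F1&~F2 -> 0
  row 9 [1001]: F1=1 F2=1 -> F1&~F2 -> 0
  row 10 [1010]: F1=1 F2=1 -> F1&~F2 -> 0
  row 11 [1011]: F1=1 F2=1 -> F1&~F2 -> 0
  row 12 [1100]: F1=1 F2=1 -> F1&~F2 -> 0
  row 13 [1101]: F1=0 F2=1 -> F1&~F2 -> 0
  row 14 [1110]: F1=0 F2=1 -> F1&~F2 -> 0
  row 15 [1111]: F1=1 F2=1 -> F1&~F2 -> 0
Full result column, 4 rows per line (u,v fixed per line; w,z runs 00..11 left to right):
  rows 0-3 [u,v=00]: 0001  = hex 1
  rows 4-7 [u,v=01]: 0001  = hex 1
  rows 8-11 [u,v=10]: 0000  = hex 0
  rows 12-15 [u,v=11]: 0000  = hex 0
Counterexample vector (row 0 .. row 15) = 0001000100000000
Output column grouped in 4s = 0001 0001 0000 0000 = 0x1100
Convert to decimal digit by digit (value = value*16 + digit):
  1 -> 1
  1*16 + 1 = 17
  17*16 + 0 = 272
  272*16 + 0 = 4352
Decimal = 4352

4352


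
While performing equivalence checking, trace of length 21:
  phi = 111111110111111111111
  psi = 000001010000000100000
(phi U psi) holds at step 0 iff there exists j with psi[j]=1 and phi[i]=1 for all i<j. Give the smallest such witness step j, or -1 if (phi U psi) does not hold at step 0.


(phi U psi) at 0: need smallest j with psi[j]=1 and phi[i]=1 for all i in [0,j).
Scan from step 0:
  step 0: phi=1, psi=0 -> continue
  step 1: phi=1, psi=0 -> continue
  step 2: phi=1, psi=0 -> continue
  step 3: phi=1, psi=0 -> continue
  step 5: psi=1 and phi held for [0,5) -> witness found
Witness step = 5

5


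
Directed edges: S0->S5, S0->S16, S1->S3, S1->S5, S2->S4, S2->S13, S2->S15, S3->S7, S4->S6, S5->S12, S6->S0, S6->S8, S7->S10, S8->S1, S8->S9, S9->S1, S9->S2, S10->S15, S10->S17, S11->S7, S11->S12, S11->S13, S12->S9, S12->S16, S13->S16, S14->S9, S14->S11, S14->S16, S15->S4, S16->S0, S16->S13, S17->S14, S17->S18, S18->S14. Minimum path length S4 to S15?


BFS layer-by-layer from S4:
  dist 0: {S4}
  dist 1: {S6}
  dist 2: {S0, S8}
  dist 3: {S1, S5, S9, S16}
  dist 4: {S2, S3, S12, S13}
  dist 5: {S7, S15}
  -> S15 reached at distance 5
Shortest path length = 5

5


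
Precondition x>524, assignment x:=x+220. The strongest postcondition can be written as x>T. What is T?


Formula: sp(P, x:=E) = exists old_x. (x = E[old_x/x]) AND P[old_x/x] (old_x is the value of x before the assignment; eliminate old_x by solving x = E[old_x/x] for old_x)
Step 1: Precondition P: x>524, i.e. old_x > 524
Step 2: Assignment gives x = old_x + 220, so old_x = x - 220
Step 3: Substitute into P: x - 220 > 524
Step 4: Simplify: x > 524+220 = 744

744


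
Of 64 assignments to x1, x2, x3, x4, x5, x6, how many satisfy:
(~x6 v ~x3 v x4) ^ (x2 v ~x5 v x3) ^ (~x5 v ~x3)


CNF with 3 clauses over 6 vars (64 assignments).
An assignment satisfies CNF iff every clause has >=1 true literal.
Check each row (bits = x1,x2,x3,x4,x5,x6; clause T/F shown):
  row 0 [000000]: clauses=TTT -> 1
  row 1 [000001]: clauses=TTT -> 1
  row 2 [000010]: clauses=TFT -> 0
  row 3 [000011]: clauses=TFT -> 0
  row 4 [000100]: clauses=TTT -> 1
  (every remaining row is evaluated the same way; all 64 results are listed next)
Full result column, 8 rows per line (x1,x2,x3 fixed per line; x4,x5,x6 runs 000..111 left to right):
  rows 0-7 [x1,x2,x3=000]: 11001100  (ones: 4)
  rows 8-15 [x1,x2,x3=001]: 10001100  (ones: 3)
  rows 16-23 [x1,x2,x3=010]: 11111111  (ones: 8)
  rows 24-31 [x1,x2,x3=011]: 10001100  (ones: 3)
  rows 32-39 [x1,x2,x3=100]: 11001100  (ones: 4)
  rows 40-47 [x1,x2,x3=101]: 10001100  (ones: 3)
  rows 48-55 [x1,x2,x3=110]: 11111111  (ones: 8)
  rows 56-63 [x1,x2,x3=111]: 10001100  (ones: 3)
Satisfying assignments = 4+3+8+3+4+3+8+3 = 36

36


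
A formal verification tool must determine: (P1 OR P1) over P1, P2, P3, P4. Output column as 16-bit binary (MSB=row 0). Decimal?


Formula: (P1 OR P1) over P1, P2, P3, P4 (16 rows)
Evaluate each row (bits = P1,P2,P3,P4, MSB first):
  row 0 [0000]: (0 OR 0) -> 0
  row 1 [0001]: (0 OR 0) -> 0
  row 2 [0010]: (0 OR 0) -> 0
  row 3 [0011]: (0 OR 0) -> 0
  row 4 [0100]: (0 OR 0) -> 0
  row 5 [0101]: (0 OR 0) -> 0
  row 6 [0110]: (0 OR 0) -> 0
  row 7 [0111]: (0 OR 0) -> 0
  row 8 [1000]: (1 OR 1) -> 1
  row 9 [1001]: (1 OR 1) -> 1
  row 10 [1010]: (1 OR 1) -> 1
  row 11 [1011]: (1 OR 1) -> 1
  row 12 [1100]: (1 OR 1) -> 1
  row 13 [1101]: (1 OR 1) -> 1
  row 14 [1110]: (1 OR 1) -> 1
  row 15 [1111]: (1 OR 1) -> 1
Full result column, 4 rows per line (P1,P2 fixed per line; P3,P4 runs 00..11 left to right):
  rows 0-3 [P1,P2=00]: 0000  = hex 0
  rows 4-7 [P1,P2=01]: 0000  = hex 0
  rows 8-11 [P1,P2=10]: 1111  = hex F
  rows 12-15 [P1,P2=11]: 1111  = hex F
Output column (row 0 .. row 15) = 0000000011111111
Output column grouped in 4s = 0000 0000 1111 1111 = 0x00FF
Convert to decimal digit by digit (value = value*16 + digit):
  0 -> 0
  0*16 + 0 = 0
  0*16 + 15 (F) = 15
  15*16 + 15 (F) = 255
Decimal = 255

255


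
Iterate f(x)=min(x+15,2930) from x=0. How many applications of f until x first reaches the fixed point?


Step 1: x=0, cap=2930, increment=15
Step 2: x grows by 15 each step until capped at 2930; fixed point is x=2930
Step 3: iterations = ceil(2930/15) = 196

196


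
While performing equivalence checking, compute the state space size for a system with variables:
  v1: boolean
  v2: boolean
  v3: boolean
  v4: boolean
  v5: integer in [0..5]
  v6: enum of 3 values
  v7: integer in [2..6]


State space = product of domain sizes of all variables.
Domain sizes:
  v1 (boolean): 2
  v2 (boolean): 2
  v3 (boolean): 2
  v4 (boolean): 2
  v5 (integer in [0..5]): 6
  v6 (enum of 3 values): 3
  v7 (integer in [2..6]): 5
Product = 2 * 2 * 2 * 2 * 6 * 3 * 5 = 1440

1440


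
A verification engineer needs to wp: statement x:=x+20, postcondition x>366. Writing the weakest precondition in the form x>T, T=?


Formula: wp(x:=E, P) = P[E/x] (substitute E for x in postcondition)
Step 1: Postcondition: x>366
Step 2: Substitute x+20 for x: x+20>366
Step 3: Solve for x: x > 366-20 = 346

346


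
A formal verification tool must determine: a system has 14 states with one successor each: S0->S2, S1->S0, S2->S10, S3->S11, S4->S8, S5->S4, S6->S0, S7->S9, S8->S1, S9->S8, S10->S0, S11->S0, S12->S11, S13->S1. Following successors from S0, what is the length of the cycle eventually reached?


Trace from S0 until a state repeats:
  S0 -> S2 -> S10 -> S0
S0 first seen at step 0, revisited at step 3.
Cycle length = 3 - 0 = 3

3


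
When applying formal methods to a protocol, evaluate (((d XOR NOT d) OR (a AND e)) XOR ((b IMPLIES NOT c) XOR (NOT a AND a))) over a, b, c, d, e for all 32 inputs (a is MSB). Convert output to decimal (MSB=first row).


Formula: (((d XOR NOT d) OR (a AND e)) XOR ((b IMPLIES NOT c) XOR (NOT a AND a))) over a, b, c, d, e (32 rows)
Evaluate each row (bits = a,b,c,d,e, MSB first):
  row 0 [00000]: (((0 XOR NOT 0) OR (0 AND 0)) XOR ((0 IMPLIES NOT 0) XOR (NOT 0 AND 0))) -> 0
  row 1 [00001]: (((0 XOR NOT 0) OR (0 AND 1)) XOR ((0 IMPLIES NOT 0) XOR (NOT 0 AND 0))) -> 0
  row 2 [00010]: (((1 XOR NOT 1) OR (0 AND 0)) XOR ((0 IMPLIES NOT 0) XOR (NOT 0 AND 0))) -> 0
  row 3 [00011]: (((1 XOR NOT 1) OR (0 AND 1)) XOR ((0 IMPLIES NOT 0) XOR (NOT 0 AND 0))) -> 0
  row 4 [00100]: (((0 XOR NOT 0) OR (0 AND 0)) XOR ((0 IMPLIES NOT 1) XOR (NOT 0 AND 0))) -> 0
  row 5 [00101]: (((0 XOR NOT 0) OR (0 AND 1)) XOR ((0 IMPLIES NOT 1) XOR (NOT 0 AND 0))) -> 0
  row 6 [00110]: (((1 XOR NOT 1) OR (0 AND 0)) XOR ((0 IMPLIES NOT 1) XOR (NOT 0 AND 0))) -> 0
  row 7 [00111]: (((1 XOR NOT 1) OR (0 AND 1)) XOR ((0 IMPLIES NOT 1) XOR (NOT 0 AND 0))) -> 0
  row 8 [01000]: (((0 XOR NOT 0) OR (0 AND 0)) XOR ((1 IMPLIES NOT 0) XOR (NOT 0 AND 0))) -> 0
  row 9 [01001]: (((0 XOR NOT 0) OR (0 AND 1)) XOR ((1 IMPLIES NOT 0) XOR (NOT 0 AND 0))) -> 0
  row 10 [01010]: (((1 XOR NOT 1) OR (0 AND 0)) XOR ((1 IMPLIES NOT 0) XOR (NOT 0 AND 0))) -> 0
  row 11 [01011]: (((1 XOR NOT 1) OR (0 AND 1)) XOR ((1 IMPLIES NOT 0) XOR (NOT 0 AND 0))) -> 0
  row 12 [01100]: (((0 XOR NOT 0) OR (0 AND 0)) XOR ((1 IMPLIES NOT 1) XOR (NOT 0 AND 0))) -> 1
  row 13 [01101]: (((0 XOR NOT 0) OR (0 AND 1)) XOR ((1 IMPLIES NOT 1) XOR (NOT 0 AND 0))) -> 1
  row 14 [01110]: (((1 XOR NOT 1) OR (0 AND 0)) XOR ((1 IMPLIES NOT 1) XOR (NOT 0 AND 0))) -> 1
  row 15 [01111]: (((1 XOR NOT 1) OR (0 AND 1)) XOR ((1 IMPLIES NOT 1) XOR (NOT 0 AND 0))) -> 1
  row 16 [10000]: (((0 XOR NOT 0) OR (1 AND 0)) XOR ((0 IMPLIES NOT 0) XOR (NOT 1 AND 1))) -> 0
  row 17 [10001]: (((0 XOR NOT 0) OR (1 AND 1)) XOR ((0 IMPLIES NOT 0) XOR (NOT 1 AND 1))) -> 0
  row 18 [10010]: (((1 XOR NOT 1) OR (1 AND 0)) XOR ((0 IMPLIES NOT 0) XOR (NOT 1 AND 1))) -> 0
  row 19 [10011]: (((1 XOR NOT 1) OR (1 AND 1)) XOR ((0 IMPLIES NOT 0) XOR (NOT 1 AND 1))) -> 0
  row 20 [10100]: (((0 XOR NOT 0) OR (1 AND 0)) XOR ((0 IMPLIES NOT 1) XOR (NOT 1 AND 1))) -> 0
  row 21 [10101]: (((0 XOR NOT 0) OR (1 AND 1)) XOR ((0 IMPLIES NOT 1) XOR (NOT 1 AND 1))) -> 0
  row 22 [10110]: (((1 XOR NOT 1) OR (1 AND 0)) XOR ((0 IMPLIES NOT 1) XOR (NOT 1 AND 1))) -> 0
  row 23 [10111]: (((1 XOR NOT 1) OR (1 AND 1)) XOR ((0 IMPLIES NOT 1) XOR (NOT 1 AND 1))) -> 0
  row 24 [11000]: (((0 XOR NOT 0) OR (1 AND 0)) XOR ((1 IMPLIES NOT 0) XOR (NOT 1 AND 1))) -> 0
  row 25 [11001]: (((0 XOR NOT 0) OR (1 AND 1)) XOR ((1 IMPLIES NOT 0) XOR (NOT 1 AND 1))) -> 0
  row 26 [11010]: (((1 XOR NOT 1) OR (1 AND 0)) XOR ((1 IMPLIES NOT 0) XOR (NOT 1 AND 1))) -> 0
  row 27 [11011]: (((1 XOR NOT 1) OR (1 AND 1)) XOR ((1 IMPLIES NOT 0) XOR (NOT 1 AND 1))) -> 0
  row 28 [11100]: (((0 XOR NOT 0) OR (1 AND 0)) XOR ((1 IMPLIES NOT 1) XOR (NOT 1 AND 1))) -> 1
  row 29 [11101]: (((0 XOR NOT 0) OR (1 AND 1)) XOR ((1 IMPLIES NOT 1) XOR (NOT 1 AND 1))) -> 1
  row 30 [11110]: (((1 XOR NOT 1) OR (1 AND 0)) XOR ((1 IMPLIES NOT 1) XOR (NOT 1 AND 1))) -> 1
  row 31 [11111]: (((1 XOR NOT 1) OR (1 AND 1)) XOR ((1 IMPLIES NOT 1) XOR (NOT 1 AND 1))) -> 1
Full result column, 4 rows per line (a,b,c fixed per line; d,e runs 00..11 left to right):
  rows 0-3 [a,b,c=000]: 0000  = hex 0
  rows 4-7 [a,b,c=001]: 0000  = hex 0
  rows 8-11 [a,b,c=010]: 0000  = hex 0
  rows 12-15 [a,b,c=011]: 1111  = hex F
  rows 16-19 [a,b,c=100]: 0000  = hex 0
  rows 20-23 [a,b,c=101]: 0000  = hex 0
  rows 24-27 [a,b,c=110]: 0000  = hex 0
  rows 28-31 [a,b,c=111]: 1111  = hex F
Output column (row 0 .. row 31) = 00000000000011110000000000001111
Output column grouped in 4s = 0000 0000 0000 1111 0000 0000 0000 1111 = 0x000F000F
Convert to decimal digit by digit (value = value*16 + digit):
  0 -> 0
  0*16 + 0 = 0
  0*16 + 0 = 0
  0*16 + 15 (F) = 15
  15*16 + 0 = 240
  240*16 + 0 = 3840
  3840*16 + 0 = 61440
  61440*16 + 15 (F) = 983055
Decimal = 983055

983055
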